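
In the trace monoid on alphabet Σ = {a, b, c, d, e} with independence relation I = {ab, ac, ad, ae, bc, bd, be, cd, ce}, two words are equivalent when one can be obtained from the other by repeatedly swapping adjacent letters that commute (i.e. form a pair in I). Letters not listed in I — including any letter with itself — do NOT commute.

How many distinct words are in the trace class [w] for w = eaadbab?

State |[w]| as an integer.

210

drop 0:e onto floor
drop 1:a onto floor
drop 2:a onto {1:a}
drop 3:d onto {0:e}
drop 4:b onto floor
drop 5:a onto {2:a}
drop 6:b onto {4:b}
ground layer = {0:e, 1:a, 4:b}
drop-orders for the pieces not yet dropped (sum over which currently-grounded one goes next):
  1 to go: {3} 1  {5} 1  {6} 1
  2 to go: {0,3} 1  {2,5} 1  {3,5} 2  {3,6} 2  {4,6} 1  {5,6} 2
  3 to go: {0,3,5} 3  {0,3,6} 3  {1,2,5} 1  {2,3,5} 3  {2,5,6} 3  {3,4,6} 3  {3,5,6} 6  {4,5,6} 3
  4 to go: {0,2,3,5} 6  {0,3,4,6} 6  {0,3,5,6} 12  {1,2,3,5} 4  {1,2,5,6} 4  {2,3,5,6} 12  {2,4,5,6} 6  {3,4,5,6} 12
  5 to go: {0,1,2,3,5} 10  {0,2,3,5,6} 30  {0,3,4,5,6} 30  {1,2,3,5,6} 20  {1,2,4,5,6} 10  {2,3,4,5,6} 30
  if 0:e drops first: 60 orders
  if 1:a drops first: 90 orders
  if 4:b drops first: 60 orders
heap linearizations: 210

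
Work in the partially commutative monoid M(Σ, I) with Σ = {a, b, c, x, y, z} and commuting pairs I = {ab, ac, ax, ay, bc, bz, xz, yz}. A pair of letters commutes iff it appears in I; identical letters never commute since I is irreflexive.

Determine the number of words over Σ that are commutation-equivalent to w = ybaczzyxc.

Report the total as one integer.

drop 0:y onto floor
drop 1:b onto {0:y}
drop 2:a onto floor
drop 3:c onto {0:y}
drop 4:z onto {2:a, 3:c}
drop 5:z onto {4:z}
drop 6:y onto {1:b, 3:c}
drop 7:x onto {6:y}
drop 8:c onto {5:z, 7:x}
ground layer = {0:y, 2:a}
drop-orders for the pieces not yet dropped (sum over which currently-grounded one goes next):
  1 to go: {8} 1
  2 to go: {5,8} 1  {7,8} 1
  3 to go: {4,5,8} 1  {5,7,8} 2  {6,7,8} 1
  4 to go: {1,6,7,8} 1  {2,4,5,8} 1  {4,5,7,8} 3  {5,6,7,8} 3
  5 to go: {1,5,6,7,8} 4  {2,4,5,7,8} 4  {4,5,6,7,8} 6
  6 to go: {1,4,5,6,7,8} 10  {2,4,5,6,7,8} 10  {3,4,5,6,7,8} 6
  7 to go: {1,2,4,5,6,7,8} 20  {1,3,4,5,6,7,8} 16  {2,3,4,5,6,7,8} 16
  if 0:y drops first: 52 orders
  if 2:a drops first: 16 orders
heap linearizations: 68

68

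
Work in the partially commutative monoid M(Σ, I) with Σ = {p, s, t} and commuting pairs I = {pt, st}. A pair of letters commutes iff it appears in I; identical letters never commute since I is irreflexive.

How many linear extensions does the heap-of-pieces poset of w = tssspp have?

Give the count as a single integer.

6

#0=t has no predecessor
#1=s has no predecessor
#2=s depends on [1:s]
#3=s depends on [2:s]
#4=p depends on [3:s]
#5=p depends on [4:p]
sources: [0:t, 1:s]
N(rest) = Σ N(rest − s) over sources s of rest; N(one piece) = 1:
  size 1 → [0]=1  [5]=1
  size 2 → [0,5]=2  [4,5]=1
  size 3 → [0,4,5]=3  [3,4,5]=1
  size 4 → [0,3,4,5]=4  [2,3,4,5]=1
  first=0(t) contributes 1
  first=1(s) contributes 5
|[w]| = 6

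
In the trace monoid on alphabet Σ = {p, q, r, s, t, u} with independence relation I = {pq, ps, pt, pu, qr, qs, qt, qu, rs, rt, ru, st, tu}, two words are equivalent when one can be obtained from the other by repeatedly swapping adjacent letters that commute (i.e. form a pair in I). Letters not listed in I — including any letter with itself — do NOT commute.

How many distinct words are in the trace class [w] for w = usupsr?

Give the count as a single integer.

#0=u has no predecessor
#1=s depends on [0:u]
#2=u depends on [1:s]
#3=p has no predecessor
#4=s depends on [2:u]
#5=r depends on [3:p]
sources: [0:u, 3:p]
N(rest) = Σ N(rest − s) over sources s of rest; N(one piece) = 1:
  size 1 → [4]=1  [5]=1
  size 2 → [2,4]=1  [3,5]=1  [4,5]=2
  size 3 → [1,2,4]=1  [2,4,5]=3  [3,4,5]=3
  size 4 → [0,1,2,4]=1  [1,2,4,5]=4  [2,3,4,5]=6
  first=0(u) contributes 10
  first=3(p) contributes 5
|[w]| = 15

15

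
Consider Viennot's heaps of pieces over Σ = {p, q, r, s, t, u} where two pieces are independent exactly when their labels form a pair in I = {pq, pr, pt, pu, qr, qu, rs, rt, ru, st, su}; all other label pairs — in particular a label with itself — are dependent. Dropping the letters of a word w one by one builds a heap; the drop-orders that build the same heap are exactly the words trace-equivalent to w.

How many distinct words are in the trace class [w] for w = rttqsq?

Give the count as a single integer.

0(r) covers ∅
1(t) covers ∅
2(t) covers 1:t
3(q) covers 2:t
4(s) covers 3:q
5(q) covers 4:s
floor of heap: 0:r, 1:t
completions by unplaced set U, small U first (add the entries for U minus each lowest piece of U):
  |U|=1: {0}:1  {5}:1
  |U|=2: {0,5}:2  {4,5}:1
  |U|=3: {0,4,5}:3  {3,4,5}:1
  |U|=4: {0,3,4,5}:4  {2,3,4,5}:1
  start at 0(r): 1
  start at 1(t): 5
sum over floor = 6

6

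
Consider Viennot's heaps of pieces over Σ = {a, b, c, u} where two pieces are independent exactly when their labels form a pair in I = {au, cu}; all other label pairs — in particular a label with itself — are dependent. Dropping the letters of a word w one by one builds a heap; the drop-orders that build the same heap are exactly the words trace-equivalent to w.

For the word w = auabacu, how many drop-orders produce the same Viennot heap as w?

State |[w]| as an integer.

9

#0=a has no predecessor
#1=u has no predecessor
#2=a depends on [0:a]
#3=b depends on [1:u, 2:a]
#4=a depends on [3:b]
#5=c depends on [4:a]
#6=u depends on [3:b]
sources: [0:a, 1:u]
N(rest) = Σ N(rest − s) over sources s of rest; N(one piece) = 1:
  size 1 → [5]=1  [6]=1
  size 2 → [4,5]=1  [5,6]=2
  size 3 → [4,5,6]=3
  size 4 → [3,4,5,6]=3
  size 5 → [1,3,4,5,6]=3  [2,3,4,5,6]=3
  first=0(a) contributes 6
  first=1(u) contributes 3
|[w]| = 9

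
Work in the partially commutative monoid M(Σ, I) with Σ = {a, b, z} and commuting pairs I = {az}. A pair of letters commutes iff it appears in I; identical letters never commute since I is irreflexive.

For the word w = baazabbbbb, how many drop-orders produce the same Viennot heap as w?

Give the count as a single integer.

piece 0:b — minimal
piece 1:a rests on {0:b}
piece 2:a rests on {1:a}
piece 3:z rests on {0:b}
piece 4:a rests on {2:a}
piece 5:b rests on {3:z, 4:a}
piece 6:b rests on {5:b}
piece 7:b rests on {6:b}
piece 8:b rests on {7:b}
piece 9:b rests on {8:b}
minimal pieces: {0:b}
ways to finish when only these pieces remain (= sum over removing one remaining piece with nothing left below it):
  1 left: {9}→1
  2 left: {8,9}→1
  3 left: {7,8,9}→1
  4 left: {6,7,8,9}→1
  5 left: {5,6,7,8,9}→1
  6 left: {3,5,6,7,8,9}→1  {4,5,6,7,8,9}→1
  7 left: {2,4,5,6,7,8,9}→1  {3,4,5,6,7,8,9}→2
  8 left: {1,2,4,5,6,7,8,9}→1  {2,3,4,5,6,7,8,9}→3
  placing 0:b first → 4 extensions

4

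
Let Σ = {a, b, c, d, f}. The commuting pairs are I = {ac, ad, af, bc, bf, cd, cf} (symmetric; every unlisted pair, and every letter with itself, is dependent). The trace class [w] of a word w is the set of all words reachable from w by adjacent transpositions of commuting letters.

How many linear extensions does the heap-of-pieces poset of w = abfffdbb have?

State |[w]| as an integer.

10

drop 0:a onto floor
drop 1:b onto {0:a}
drop 2:f onto floor
drop 3:f onto {2:f}
drop 4:f onto {3:f}
drop 5:d onto {1:b, 4:f}
drop 6:b onto {5:d}
drop 7:b onto {6:b}
ground layer = {0:a, 2:f}
drop-orders for the pieces not yet dropped (sum over which currently-grounded one goes next):
  1 to go: {7} 1
  2 to go: {6,7} 1
  3 to go: {5,6,7} 1
  4 to go: {1,5,6,7} 1  {4,5,6,7} 1
  5 to go: {0,1,5,6,7} 1  {1,4,5,6,7} 2  {3,4,5,6,7} 1
  6 to go: {0,1,4,5,6,7} 3  {1,3,4,5,6,7} 3  {2,3,4,5,6,7} 1
  if 0:a drops first: 4 orders
  if 2:f drops first: 6 orders
heap linearizations: 10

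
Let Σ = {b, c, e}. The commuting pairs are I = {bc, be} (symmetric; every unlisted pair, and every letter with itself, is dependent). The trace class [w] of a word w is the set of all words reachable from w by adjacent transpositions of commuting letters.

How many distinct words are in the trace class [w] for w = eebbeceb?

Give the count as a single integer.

56

drop 0:e onto floor
drop 1:e onto {0:e}
drop 2:b onto floor
drop 3:b onto {2:b}
drop 4:e onto {1:e}
drop 5:c onto {4:e}
drop 6:e onto {5:c}
drop 7:b onto {3:b}
ground layer = {0:e, 2:b}
drop-orders for the pieces not yet dropped (sum over which currently-grounded one goes next):
  1 to go: {6} 1  {7} 1
  2 to go: {3,7} 1  {5,6} 1  {6,7} 2
  3 to go: {2,3,7} 1  {3,6,7} 3  {4,5,6} 1  {5,6,7} 3
  4 to go: {1,4,5,6} 1  {2,3,6,7} 4  {3,5,6,7} 6  {4,5,6,7} 4
  5 to go: {0,1,4,5,6} 1  {1,4,5,6,7} 5  {2,3,5,6,7} 10  {3,4,5,6,7} 10
  6 to go: {0,1,4,5,6,7} 6  {1,3,4,5,6,7} 15  {2,3,4,5,6,7} 20
  if 0:e drops first: 35 orders
  if 2:b drops first: 21 orders
heap linearizations: 56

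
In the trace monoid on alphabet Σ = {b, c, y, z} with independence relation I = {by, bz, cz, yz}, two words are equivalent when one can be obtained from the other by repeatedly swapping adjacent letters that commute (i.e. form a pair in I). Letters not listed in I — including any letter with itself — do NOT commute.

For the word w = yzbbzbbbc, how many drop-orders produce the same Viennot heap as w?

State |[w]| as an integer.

drop 0:y onto floor
drop 1:z onto floor
drop 2:b onto floor
drop 3:b onto {2:b}
drop 4:z onto {1:z}
drop 5:b onto {3:b}
drop 6:b onto {5:b}
drop 7:b onto {6:b}
drop 8:c onto {0:y, 7:b}
ground layer = {0:y, 1:z, 2:b}
drop-orders for the pieces not yet dropped (sum over which currently-grounded one goes next):
  1 to go: {4} 1  {8} 1
  2 to go: {0,8} 1  {1,4} 1  {4,8} 2  {7,8} 1
  3 to go: {0,4,8} 3  {0,7,8} 2  {1,4,8} 3  {4,7,8} 3  {6,7,8} 1
  4 to go: {0,1,4,8} 6  {0,4,7,8} 8  {0,6,7,8} 3  {1,4,7,8} 6  {4,6,7,8} 4  {5,6,7,8} 1
  5 to go: {0,1,4,7,8} 20  {0,4,6,7,8} 15  {0,5,6,7,8} 4  {1,4,6,7,8} 10  {3,5,6,7,8} 1  {4,5,6,7,8} 5
  6 to go: {0,1,4,6,7,8} 45  {0,3,5,6,7,8} 5  {0,4,5,6,7,8} 24  {1,4,5,6,7,8} 15  {2,3,5,6,7,8} 1  {3,4,5,6,7,8} 6
  7 to go: {0,1,4,5,6,7,8} 84  {0,2,3,5,6,7,8} 6  {0,3,4,5,6,7,8} 35  {1,3,4,5,6,7,8} 21  {2,3,4,5,6,7,8} 7
  if 0:y drops first: 28 orders
  if 1:z drops first: 48 orders
  if 2:b drops first: 140 orders
heap linearizations: 216

216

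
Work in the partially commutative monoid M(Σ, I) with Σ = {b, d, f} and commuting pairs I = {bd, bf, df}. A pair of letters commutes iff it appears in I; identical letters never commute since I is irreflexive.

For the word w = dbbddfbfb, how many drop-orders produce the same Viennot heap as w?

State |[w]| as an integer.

drop 0:d onto floor
drop 1:b onto floor
drop 2:b onto {1:b}
drop 3:d onto {0:d}
drop 4:d onto {3:d}
drop 5:f onto floor
drop 6:b onto {2:b}
drop 7:f onto {5:f}
drop 8:b onto {6:b}
ground layer = {0:d, 1:b, 5:f}
drop-orders for the pieces not yet dropped (sum over which currently-grounded one goes next):
  1 to go: {4} 1  {7} 1  {8} 1
  2 to go: {3,4} 1  {4,7} 2  {4,8} 2  {5,7} 1  {6,8} 1  {7,8} 2
  3 to go: {0,3,4} 1  {2,6,8} 1  {3,4,7} 3  {3,4,8} 3  {4,5,7} 3  {4,6,8} 3  {4,7,8} 6  {5,7,8} 3  {6,7,8} 3
  4 to go: {0,3,4,7} 4  {0,3,4,8} 4  {1,2,6,8} 1  {2,4,6,8} 4  {2,6,7,8} 4  {3,4,5,7} 6  {3,4,6,8} 6  {3,4,7,8} 12  {4,5,7,8} 12  {4,6,7,8} 12  {5,6,7,8} 6
  5 to go: {0,3,4,5,7} 10  {0,3,4,6,8} 10  {0,3,4,7,8} 20  {1,2,4,6,8} 5  {1,2,6,7,8} 5  {2,3,4,6,8} 10  {2,4,6,7,8} 20  {2,5,6,7,8} 10  {3,4,5,7,8} 30  {3,4,6,7,8} 30  {4,5,6,7,8} 30
  6 to go: {0,2,3,4,6,8} 20  {0,3,4,5,7,8} 60  {0,3,4,6,7,8} 60  {1,2,3,4,6,8} 15  {1,2,4,6,7,8} 30  {1,2,5,6,7,8} 15  {2,3,4,6,7,8} 60  {2,4,5,6,7,8} 60  {3,4,5,6,7,8} 90
  7 to go: {0,1,2,3,4,6,8} 35  {0,2,3,4,6,7,8} 140  {0,3,4,5,6,7,8} 210  {1,2,3,4,6,7,8} 105  {1,2,4,5,6,7,8} 105  {2,3,4,5,6,7,8} 210
  if 0:d drops first: 420 orders
  if 1:b drops first: 560 orders
  if 5:f drops first: 280 orders
heap linearizations: 1260

1260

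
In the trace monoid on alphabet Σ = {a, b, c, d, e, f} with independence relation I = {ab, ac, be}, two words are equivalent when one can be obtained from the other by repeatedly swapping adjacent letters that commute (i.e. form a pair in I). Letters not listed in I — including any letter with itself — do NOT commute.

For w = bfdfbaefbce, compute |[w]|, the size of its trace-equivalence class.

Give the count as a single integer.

3

drop 0:b onto floor
drop 1:f onto {0:b}
drop 2:d onto {1:f}
drop 3:f onto {2:d}
drop 4:b onto {3:f}
drop 5:a onto {3:f}
drop 6:e onto {5:a}
drop 7:f onto {4:b, 6:e}
drop 8:b onto {7:f}
drop 9:c onto {8:b}
drop 10:e onto {9:c}
ground layer = {0:b}
drop-orders for the pieces not yet dropped (sum over which currently-grounded one goes next):
  1 to go: {10} 1
  2 to go: {9,10} 1
  3 to go: {8,9,10} 1
  4 to go: {7,8,9,10} 1
  5 to go: {4,7,8,9,10} 1  {6,7,8,9,10} 1
  6 to go: {4,6,7,8,9,10} 2  {5,6,7,8,9,10} 1
  7 to go: {4,5,6,7,8,9,10} 3
  8 to go: {3,4,5,6,7,8,9,10} 3
  9 to go: {2,3,4,5,6,7,8,9,10} 3
  if 0:b drops first: 3 orders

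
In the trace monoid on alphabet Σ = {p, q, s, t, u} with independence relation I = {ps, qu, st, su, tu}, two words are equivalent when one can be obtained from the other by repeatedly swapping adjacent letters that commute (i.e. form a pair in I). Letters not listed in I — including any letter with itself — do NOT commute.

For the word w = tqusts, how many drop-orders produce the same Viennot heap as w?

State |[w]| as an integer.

piece 0:t — minimal
piece 1:q rests on {0:t}
piece 2:u — minimal
piece 3:s rests on {1:q}
piece 4:t rests on {1:q}
piece 5:s rests on {3:s}
minimal pieces: {0:t, 2:u}
ways to finish when only these pieces remain (= sum over removing one remaining piece with nothing left below it):
  1 left: {2}→1  {4}→1  {5}→1
  2 left: {2,4}→2  {2,5}→2  {3,5}→1  {4,5}→2
  3 left: {2,3,5}→3  {2,4,5}→6  {3,4,5}→3
  4 left: {1,3,4,5}→3  {2,3,4,5}→12
  placing 0:t first → 15 extensions
  placing 2:u first → 3 extensions
total linear extensions = 18

18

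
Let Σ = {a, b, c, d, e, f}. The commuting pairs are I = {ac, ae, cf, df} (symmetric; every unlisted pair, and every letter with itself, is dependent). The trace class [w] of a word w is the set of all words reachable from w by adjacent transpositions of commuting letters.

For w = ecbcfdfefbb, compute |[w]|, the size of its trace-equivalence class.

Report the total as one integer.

6

#0=e has no predecessor
#1=c depends on [0:e]
#2=b depends on [1:c]
#3=c depends on [2:b]
#4=f depends on [2:b]
#5=d depends on [3:c]
#6=f depends on [4:f]
#7=e depends on [5:d, 6:f]
#8=f depends on [7:e]
#9=b depends on [8:f]
#10=b depends on [9:b]
sources: [0:e]
N(rest) = Σ N(rest − s) over sources s of rest; N(one piece) = 1:
  size 1 → [10]=1
  size 2 → [9,10]=1
  size 3 → [8,9,10]=1
  size 4 → [7,8,9,10]=1
  size 5 → [5,7,8,9,10]=1  [6,7,8,9,10]=1
  size 6 → [3,5,7,8,9,10]=1  [4,6,7,8,9,10]=1  [5,6,7,8,9,10]=2
  size 7 → [3,5,6,7,8,9,10]=3  [4,5,6,7,8,9,10]=3
  size 8 → [3,4,5,6,7,8,9,10]=6
  size 9 → [2,3,4,5,6,7,8,9,10]=6
  first=0(e) contributes 6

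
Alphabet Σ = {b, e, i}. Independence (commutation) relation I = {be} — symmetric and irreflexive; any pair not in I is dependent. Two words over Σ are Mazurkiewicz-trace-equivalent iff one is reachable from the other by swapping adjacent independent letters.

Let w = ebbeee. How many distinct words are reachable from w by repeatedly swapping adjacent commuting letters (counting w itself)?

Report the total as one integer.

#0=e has no predecessor
#1=b has no predecessor
#2=b depends on [1:b]
#3=e depends on [0:e]
#4=e depends on [3:e]
#5=e depends on [4:e]
sources: [0:e, 1:b]
N(rest) = Σ N(rest − s) over sources s of rest; N(one piece) = 1:
  size 1 → [2]=1  [5]=1
  size 2 → [1,2]=1  [2,5]=2  [4,5]=1
  size 3 → [1,2,5]=3  [2,4,5]=3  [3,4,5]=1
  size 4 → [0,3,4,5]=1  [1,2,4,5]=6  [2,3,4,5]=4
  first=0(e) contributes 10
  first=1(b) contributes 5
|[w]| = 15

15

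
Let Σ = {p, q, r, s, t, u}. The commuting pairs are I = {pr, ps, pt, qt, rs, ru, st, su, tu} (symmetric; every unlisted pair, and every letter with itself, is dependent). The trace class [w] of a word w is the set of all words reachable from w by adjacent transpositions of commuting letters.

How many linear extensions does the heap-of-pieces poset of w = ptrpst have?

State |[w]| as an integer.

60

0(p) covers ∅
1(t) covers ∅
2(r) covers 1:t
3(p) covers 0:p
4(s) covers ∅
5(t) covers 2:r
floor of heap: 0:p, 1:t, 4:s
completions by unplaced set U, small U first (add the entries for U minus each lowest piece of U):
  |U|=1: {3}:1  {4}:1  {5}:1
  |U|=2: {0,3}:1  {2,5}:1  {3,4}:2  {3,5}:2  {4,5}:2
  |U|=3: {0,3,4}:3  {0,3,5}:3  {1,2,5}:1  {2,3,5}:3  {2,4,5}:3  {3,4,5}:6
  |U|=4: {0,2,3,5}:6  {0,3,4,5}:12  {1,2,3,5}:4  {1,2,4,5}:4  {2,3,4,5}:12
  start at 0(p): 20
  start at 1(t): 30
  start at 4(s): 10
sum over floor = 60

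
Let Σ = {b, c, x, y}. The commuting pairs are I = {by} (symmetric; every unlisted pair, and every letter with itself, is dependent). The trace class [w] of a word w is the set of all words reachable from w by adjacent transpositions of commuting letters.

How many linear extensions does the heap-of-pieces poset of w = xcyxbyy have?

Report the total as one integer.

3

0(x) covers ∅
1(c) covers 0:x
2(y) covers 1:c
3(x) covers 2:y
4(b) covers 3:x
5(y) covers 3:x
6(y) covers 5:y
floor of heap: 0:x
completions by unplaced set U, small U first (add the entries for U minus each lowest piece of U):
  |U|=1: {4}:1  {6}:1
  |U|=2: {4,6}:2  {5,6}:1
  |U|=3: {4,5,6}:3
  |U|=4: {3,4,5,6}:3
  |U|=5: {2,3,4,5,6}:3
  start at 0(x): 3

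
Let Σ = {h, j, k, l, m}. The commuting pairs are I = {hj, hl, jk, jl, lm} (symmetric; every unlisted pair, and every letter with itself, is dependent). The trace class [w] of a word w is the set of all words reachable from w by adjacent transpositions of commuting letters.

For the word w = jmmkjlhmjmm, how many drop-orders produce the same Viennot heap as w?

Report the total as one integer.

0(j) covers ∅
1(m) covers 0:j
2(m) covers 1:m
3(k) covers 2:m
4(j) covers 2:m
5(l) covers 3:k
6(h) covers 3:k
7(m) covers 4:j, 6:h
8(j) covers 7:m
9(m) covers 8:j
10(m) covers 9:m
floor of heap: 0:j
completions by unplaced set U, small U first (add the entries for U minus each lowest piece of U):
  |U|=1: {5}:1  {10}:1
  |U|=2: {5,10}:2  {9,10}:1
  |U|=3: {5,9,10}:3  {8,9,10}:1
  |U|=4: {5,8,9,10}:4  {7,8,9,10}:1
  |U|=5: {4,7,8,9,10}:1  {5,7,8,9,10}:5  {6,7,8,9,10}:1
  |U|=6: {4,5,7,8,9,10}:6  {4,6,7,8,9,10}:2  {5,6,7,8,9,10}:6
  |U|=7: {3,5,6,7,8,9,10}:6  {4,5,6,7,8,9,10}:14
  |U|=8: {3,4,5,6,7,8,9,10}:20
  |U|=9: {2,3,4,5,6,7,8,9,10}:20
  start at 0(j): 20

20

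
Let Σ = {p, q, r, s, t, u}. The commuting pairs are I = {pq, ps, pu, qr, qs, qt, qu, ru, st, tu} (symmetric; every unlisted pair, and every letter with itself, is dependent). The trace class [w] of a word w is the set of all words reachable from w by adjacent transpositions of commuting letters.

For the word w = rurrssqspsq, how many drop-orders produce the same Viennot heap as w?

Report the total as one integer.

#0=r has no predecessor
#1=u has no predecessor
#2=r depends on [0:r]
#3=r depends on [2:r]
#4=s depends on [1:u, 3:r]
#5=s depends on [4:s]
#6=q has no predecessor
#7=s depends on [5:s]
#8=p depends on [3:r]
#9=s depends on [7:s]
#10=q depends on [6:q]
sources: [0:r, 1:u, 6:q]
N(rest) = Σ N(rest − s) over sources s of rest; N(one piece) = 1:
  size 1 → [8]=1  [9]=1  [10]=1
  size 2 → [6,10]=1  [7,9]=1  [8,9]=2  [8,10]=2  [9,10]=2
  size 3 → [5,7,9]=1  [6,8,10]=3  [6,9,10]=3  [7,8,9]=3  [7,9,10]=3  [8,9,10]=6
  size 4 → [4,5,7,9]=1  [5,7,8,9]=4  [5,7,9,10]=4  [6,7,9,10]=6  [6,8,9,10]=12  [7,8,9,10]=12
  size 5 → [1,4,5,7,9]=1  [4,5,7,8,9]=5  [4,5,7,9,10]=5  [5,6,7,9,10]=10  [5,7,8,9,10]=20  [6,7,8,9,10]=30
  size 6 → [1,4,5,7,8,9]=6  [1,4,5,7,9,10]=6  [3,4,5,7,8,9]=5  [4,5,6,7,9,10]=15  [4,5,7,8,9,10]=30  [5,6,7,8,9,10]=60
  size 7 → [1,3,4,5,7,8,9]=11  [1,4,5,6,7,9,10]=21  [1,4,5,7,8,9,10]=42  [2,3,4,5,7,8,9]=5  [3,4,5,7,8,9,10]=35  [4,5,6,7,8,9,10]=105
  size 8 → [0,2,3,4,5,7,8,9]=5  [1,2,3,4,5,7,8,9]=16  [1,3,4,5,7,8,9,10]=88  [1,4,5,6,7,8,9,10]=168  [2,3,4,5,7,8,9,10]=40  [3,4,5,6,7,8,9,10]=140
  size 9 → [0,1,2,3,4,5,7,8,9]=21  [0,2,3,4,5,7,8,9,10]=45  [1,2,3,4,5,7,8,9,10]=144  [1,3,4,5,6,7,8,9,10]=396  [2,3,4,5,6,7,8,9,10]=180
  first=0(r) contributes 720
  first=1(u) contributes 225
  first=6(q) contributes 210
|[w]| = 1155

1155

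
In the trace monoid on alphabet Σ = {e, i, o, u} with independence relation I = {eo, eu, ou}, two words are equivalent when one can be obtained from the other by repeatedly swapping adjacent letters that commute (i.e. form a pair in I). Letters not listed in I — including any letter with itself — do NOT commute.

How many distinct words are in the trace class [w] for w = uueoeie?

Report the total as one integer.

drop 0:u onto floor
drop 1:u onto {0:u}
drop 2:e onto floor
drop 3:o onto floor
drop 4:e onto {2:e}
drop 5:i onto {1:u, 3:o, 4:e}
drop 6:e onto {5:i}
ground layer = {0:u, 2:e, 3:o}
drop-orders for the pieces not yet dropped (sum over which currently-grounded one goes next):
  1 to go: {6} 1
  2 to go: {5,6} 1
  3 to go: {1,5,6} 1  {3,5,6} 1  {4,5,6} 1
  4 to go: {0,1,5,6} 1  {1,3,5,6} 2  {1,4,5,6} 2  {2,4,5,6} 1  {3,4,5,6} 2
  5 to go: {0,1,3,5,6} 3  {0,1,4,5,6} 3  {1,2,4,5,6} 3  {1,3,4,5,6} 6  {2,3,4,5,6} 3
  if 0:u drops first: 12 orders
  if 2:e drops first: 12 orders
  if 3:o drops first: 6 orders
heap linearizations: 30

30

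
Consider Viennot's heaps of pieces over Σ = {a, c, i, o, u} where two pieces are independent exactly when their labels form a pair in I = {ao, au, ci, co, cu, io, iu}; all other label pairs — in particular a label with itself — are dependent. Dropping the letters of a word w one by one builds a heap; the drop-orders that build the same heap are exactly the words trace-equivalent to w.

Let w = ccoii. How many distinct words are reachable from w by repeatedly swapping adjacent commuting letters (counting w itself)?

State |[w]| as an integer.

drop 0:c onto floor
drop 1:c onto {0:c}
drop 2:o onto floor
drop 3:i onto floor
drop 4:i onto {3:i}
ground layer = {0:c, 2:o, 3:i}
drop-orders for the pieces not yet dropped (sum over which currently-grounded one goes next):
  1 to go: {1} 1  {2} 1  {4} 1
  2 to go: {0,1} 1  {1,2} 2  {1,4} 2  {2,4} 2  {3,4} 1
  3 to go: {0,1,2} 3  {0,1,4} 3  {1,2,4} 6  {1,3,4} 3  {2,3,4} 3
  if 0:c drops first: 12 orders
  if 2:o drops first: 6 orders
  if 3:i drops first: 12 orders
heap linearizations: 30

30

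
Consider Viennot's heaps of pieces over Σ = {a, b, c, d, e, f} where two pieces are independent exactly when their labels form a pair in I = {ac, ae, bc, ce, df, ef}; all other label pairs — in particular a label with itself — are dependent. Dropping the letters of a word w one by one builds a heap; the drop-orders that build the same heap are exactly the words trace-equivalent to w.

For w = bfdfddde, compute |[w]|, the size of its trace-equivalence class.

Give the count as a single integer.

21

drop 0:b onto floor
drop 1:f onto {0:b}
drop 2:d onto {0:b}
drop 3:f onto {1:f}
drop 4:d onto {2:d}
drop 5:d onto {4:d}
drop 6:d onto {5:d}
drop 7:e onto {6:d}
ground layer = {0:b}
drop-orders for the pieces not yet dropped (sum over which currently-grounded one goes next):
  1 to go: {3} 1  {7} 1
  2 to go: {1,3} 1  {3,7} 2  {6,7} 1
  3 to go: {1,3,7} 3  {3,6,7} 3  {5,6,7} 1
  4 to go: {1,3,6,7} 6  {3,5,6,7} 4  {4,5,6,7} 1
  5 to go: {1,3,5,6,7} 10  {2,4,5,6,7} 1  {3,4,5,6,7} 5
  6 to go: {1,3,4,5,6,7} 15  {2,3,4,5,6,7} 6
  if 0:b drops first: 21 orders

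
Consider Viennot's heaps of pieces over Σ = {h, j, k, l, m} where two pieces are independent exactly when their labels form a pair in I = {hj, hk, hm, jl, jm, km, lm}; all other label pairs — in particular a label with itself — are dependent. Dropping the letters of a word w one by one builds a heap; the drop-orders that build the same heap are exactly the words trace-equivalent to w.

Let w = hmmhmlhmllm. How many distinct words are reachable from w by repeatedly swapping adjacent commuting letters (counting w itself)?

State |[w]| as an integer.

piece 0:h — minimal
piece 1:m — minimal
piece 2:m rests on {1:m}
piece 3:h rests on {0:h}
piece 4:m rests on {2:m}
piece 5:l rests on {3:h}
piece 6:h rests on {5:l}
piece 7:m rests on {4:m}
piece 8:l rests on {6:h}
piece 9:l rests on {8:l}
piece 10:m rests on {7:m}
minimal pieces: {0:h, 1:m}
ways to finish when only these pieces remain (= sum over removing one remaining piece with nothing left below it):
  1 left: {9}→1  {10}→1
  2 left: {7,10}→1  {8,9}→1  {9,10}→2
  3 left: {4,7,10}→1  {6,8,9}→1  {7,9,10}→3  {8,9,10}→3
  4 left: {2,4,7,10}→1  {4,7,9,10}→4  {5,6,8,9}→1  {6,8,9,10}→4  {7,8,9,10}→6
  5 left: {1,2,4,7,10}→1  {2,4,7,9,10}→5  {3,5,6,8,9}→1  {4,7,8,9,10}→10  {5,6,8,9,10}→5  {6,7,8,9,10}→10
  6 left: {0,3,5,6,8,9}→1  {1,2,4,7,9,10}→6  {2,4,7,8,9,10}→15  {3,5,6,8,9,10}→6  {4,6,7,8,9,10}→20  {5,6,7,8,9,10}→15
  7 left: {0,3,5,6,8,9,10}→7  {1,2,4,7,8,9,10}→21  {2,4,6,7,8,9,10}→35  {3,5,6,7,8,9,10}→21  {4,5,6,7,8,9,10}→35
  8 left: {0,3,5,6,7,8,9,10}→28  {1,2,4,6,7,8,9,10}→56  {2,4,5,6,7,8,9,10}→70  {3,4,5,6,7,8,9,10}→56
  9 left: {0,3,4,5,6,7,8,9,10}→84  {1,2,4,5,6,7,8,9,10}→126  {2,3,4,5,6,7,8,9,10}→126
  placing 0:h first → 252 extensions
  placing 1:m first → 210 extensions
total linear extensions = 462

462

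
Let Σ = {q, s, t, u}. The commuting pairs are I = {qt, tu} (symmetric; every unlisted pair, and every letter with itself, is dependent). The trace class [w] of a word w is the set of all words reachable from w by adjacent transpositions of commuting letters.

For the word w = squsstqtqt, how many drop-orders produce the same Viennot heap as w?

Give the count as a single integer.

10

0(s) covers ∅
1(q) covers 0:s
2(u) covers 1:q
3(s) covers 2:u
4(s) covers 3:s
5(t) covers 4:s
6(q) covers 4:s
7(t) covers 5:t
8(q) covers 6:q
9(t) covers 7:t
floor of heap: 0:s
completions by unplaced set U, small U first (add the entries for U minus each lowest piece of U):
  |U|=1: {8}:1  {9}:1
  |U|=2: {6,8}:1  {7,9}:1  {8,9}:2
  |U|=3: {5,7,9}:1  {6,8,9}:3  {7,8,9}:3
  |U|=4: {5,7,8,9}:4  {6,7,8,9}:6
  |U|=5: {5,6,7,8,9}:10
  |U|=6: {4,5,6,7,8,9}:10
  |U|=7: {3,4,5,6,7,8,9}:10
  |U|=8: {2,3,4,5,6,7,8,9}:10
  start at 0(s): 10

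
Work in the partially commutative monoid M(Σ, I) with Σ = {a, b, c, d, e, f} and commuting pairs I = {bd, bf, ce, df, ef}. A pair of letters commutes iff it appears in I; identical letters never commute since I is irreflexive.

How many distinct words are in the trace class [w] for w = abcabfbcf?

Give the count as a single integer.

3

0(a) covers ∅
1(b) covers 0:a
2(c) covers 1:b
3(a) covers 2:c
4(b) covers 3:a
5(f) covers 3:a
6(b) covers 4:b
7(c) covers 5:f, 6:b
8(f) covers 7:c
floor of heap: 0:a
completions by unplaced set U, small U first (add the entries for U minus each lowest piece of U):
  |U|=1: {8}:1
  |U|=2: {7,8}:1
  |U|=3: {5,7,8}:1  {6,7,8}:1
  |U|=4: {4,6,7,8}:1  {5,6,7,8}:2
  |U|=5: {4,5,6,7,8}:3
  |U|=6: {3,4,5,6,7,8}:3
  |U|=7: {2,3,4,5,6,7,8}:3
  start at 0(a): 3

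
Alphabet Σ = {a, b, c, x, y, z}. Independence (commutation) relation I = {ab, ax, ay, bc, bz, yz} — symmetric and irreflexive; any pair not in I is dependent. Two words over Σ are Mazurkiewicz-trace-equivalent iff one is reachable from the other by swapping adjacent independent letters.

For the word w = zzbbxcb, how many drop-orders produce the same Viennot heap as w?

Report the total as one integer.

12

0(z) covers ∅
1(z) covers 0:z
2(b) covers ∅
3(b) covers 2:b
4(x) covers 1:z, 3:b
5(c) covers 4:x
6(b) covers 4:x
floor of heap: 0:z, 2:b
completions by unplaced set U, small U first (add the entries for U minus each lowest piece of U):
  |U|=1: {5}:1  {6}:1
  |U|=2: {5,6}:2
  |U|=3: {4,5,6}:2
  |U|=4: {1,4,5,6}:2  {3,4,5,6}:2
  |U|=5: {0,1,4,5,6}:2  {1,3,4,5,6}:4  {2,3,4,5,6}:2
  start at 0(z): 6
  start at 2(b): 6
sum over floor = 12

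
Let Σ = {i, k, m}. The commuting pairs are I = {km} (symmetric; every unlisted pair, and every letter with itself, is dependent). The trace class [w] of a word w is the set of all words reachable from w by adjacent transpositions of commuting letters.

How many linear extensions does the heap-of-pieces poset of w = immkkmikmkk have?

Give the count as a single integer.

piece 0:i — minimal
piece 1:m rests on {0:i}
piece 2:m rests on {1:m}
piece 3:k rests on {0:i}
piece 4:k rests on {3:k}
piece 5:m rests on {2:m}
piece 6:i rests on {4:k, 5:m}
piece 7:k rests on {6:i}
piece 8:m rests on {6:i}
piece 9:k rests on {7:k}
piece 10:k rests on {9:k}
minimal pieces: {0:i}
ways to finish when only these pieces remain (= sum over removing one remaining piece with nothing left below it):
  1 left: {8}→1  {10}→1
  2 left: {8,10}→2  {9,10}→1
  3 left: {7,9,10}→1  {8,9,10}→3
  4 left: {7,8,9,10}→4
  5 left: {6,7,8,9,10}→4
  6 left: {4,6,7,8,9,10}→4  {5,6,7,8,9,10}→4
  7 left: {2,5,6,7,8,9,10}→4  {3,4,6,7,8,9,10}→4  {4,5,6,7,8,9,10}→8
  8 left: {1,2,5,6,7,8,9,10}→4  {2,4,5,6,7,8,9,10}→12  {3,4,5,6,7,8,9,10}→12
  9 left: {1,2,4,5,6,7,8,9,10}→16  {2,3,4,5,6,7,8,9,10}→24
  placing 0:i first → 40 extensions

40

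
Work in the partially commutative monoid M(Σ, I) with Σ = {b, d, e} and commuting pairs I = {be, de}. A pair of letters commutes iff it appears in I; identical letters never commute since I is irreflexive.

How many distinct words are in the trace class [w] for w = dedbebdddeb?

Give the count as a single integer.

165

#0=d has no predecessor
#1=e has no predecessor
#2=d depends on [0:d]
#3=b depends on [2:d]
#4=e depends on [1:e]
#5=b depends on [3:b]
#6=d depends on [5:b]
#7=d depends on [6:d]
#8=d depends on [7:d]
#9=e depends on [4:e]
#10=b depends on [8:d]
sources: [0:d, 1:e]
N(rest) = Σ N(rest − s) over sources s of rest; N(one piece) = 1:
  size 1 → [9]=1  [10]=1
  size 2 → [4,9]=1  [8,10]=1  [9,10]=2
  size 3 → [1,4,9]=1  [4,9,10]=3  [7,8,10]=1  [8,9,10]=3
  size 4 → [1,4,9,10]=4  [4,8,9,10]=6  [6,7,8,10]=1  [7,8,9,10]=4
  size 5 → [1,4,8,9,10]=10  [4,7,8,9,10]=10  [5,6,7,8,10]=1  [6,7,8,9,10]=5
  size 6 → [1,4,7,8,9,10]=20  [3,5,6,7,8,10]=1  [4,6,7,8,9,10]=15  [5,6,7,8,9,10]=6
  size 7 → [1,4,6,7,8,9,10]=35  [2,3,5,6,7,8,10]=1  [3,5,6,7,8,9,10]=7  [4,5,6,7,8,9,10]=21
  size 8 → [0,2,3,5,6,7,8,10]=1  [1,4,5,6,7,8,9,10]=56  [2,3,5,6,7,8,9,10]=8  [3,4,5,6,7,8,9,10]=28
  size 9 → [0,2,3,5,6,7,8,9,10]=9  [1,3,4,5,6,7,8,9,10]=84  [2,3,4,5,6,7,8,9,10]=36
  first=0(d) contributes 120
  first=1(e) contributes 45
|[w]| = 165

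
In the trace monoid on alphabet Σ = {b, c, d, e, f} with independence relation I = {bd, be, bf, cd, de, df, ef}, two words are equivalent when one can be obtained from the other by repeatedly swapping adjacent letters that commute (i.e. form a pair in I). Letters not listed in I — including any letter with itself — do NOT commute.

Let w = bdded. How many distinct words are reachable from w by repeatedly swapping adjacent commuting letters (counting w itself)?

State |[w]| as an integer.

20

#0=b has no predecessor
#1=d has no predecessor
#2=d depends on [1:d]
#3=e has no predecessor
#4=d depends on [2:d]
sources: [0:b, 1:d, 3:e]
N(rest) = Σ N(rest − s) over sources s of rest; N(one piece) = 1:
  size 1 → [0]=1  [3]=1  [4]=1
  size 2 → [0,3]=2  [0,4]=2  [2,4]=1  [3,4]=2
  size 3 → [0,2,4]=3  [0,3,4]=6  [1,2,4]=1  [2,3,4]=3
  first=0(b) contributes 4
  first=1(d) contributes 12
  first=3(e) contributes 4
|[w]| = 20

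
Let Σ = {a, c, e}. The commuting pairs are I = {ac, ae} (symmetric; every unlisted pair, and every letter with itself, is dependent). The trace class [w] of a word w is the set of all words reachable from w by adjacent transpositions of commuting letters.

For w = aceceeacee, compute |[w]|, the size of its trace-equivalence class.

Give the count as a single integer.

45

drop 0:a onto floor
drop 1:c onto floor
drop 2:e onto {1:c}
drop 3:c onto {2:e}
drop 4:e onto {3:c}
drop 5:e onto {4:e}
drop 6:a onto {0:a}
drop 7:c onto {5:e}
drop 8:e onto {7:c}
drop 9:e onto {8:e}
ground layer = {0:a, 1:c}
drop-orders for the pieces not yet dropped (sum over which currently-grounded one goes next):
  1 to go: {6} 1  {9} 1
  2 to go: {0,6} 1  {6,9} 2  {8,9} 1
  3 to go: {0,6,9} 3  {6,8,9} 3  {7,8,9} 1
  4 to go: {0,6,8,9} 6  {5,7,8,9} 1  {6,7,8,9} 4
  5 to go: {0,6,7,8,9} 10  {4,5,7,8,9} 1  {5,6,7,8,9} 5
  6 to go: {0,5,6,7,8,9} 15  {3,4,5,7,8,9} 1  {4,5,6,7,8,9} 6
  7 to go: {0,4,5,6,7,8,9} 21  {2,3,4,5,7,8,9} 1  {3,4,5,6,7,8,9} 7
  8 to go: {0,3,4,5,6,7,8,9} 28  {1,2,3,4,5,7,8,9} 1  {2,3,4,5,6,7,8,9} 8
  if 0:a drops first: 9 orders
  if 1:c drops first: 36 orders
heap linearizations: 45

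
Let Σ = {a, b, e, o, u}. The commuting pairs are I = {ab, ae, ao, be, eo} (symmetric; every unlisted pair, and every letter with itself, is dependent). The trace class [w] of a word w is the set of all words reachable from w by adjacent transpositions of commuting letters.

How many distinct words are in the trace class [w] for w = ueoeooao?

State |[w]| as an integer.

105

piece 0:u — minimal
piece 1:e rests on {0:u}
piece 2:o rests on {0:u}
piece 3:e rests on {1:e}
piece 4:o rests on {2:o}
piece 5:o rests on {4:o}
piece 6:a rests on {0:u}
piece 7:o rests on {5:o}
minimal pieces: {0:u}
ways to finish when only these pieces remain (= sum over removing one remaining piece with nothing left below it):
  1 left: {3}→1  {6}→1  {7}→1
  2 left: {1,3}→1  {3,6}→2  {3,7}→2  {5,7}→1  {6,7}→2
  3 left: {1,3,6}→3  {1,3,7}→3  {3,5,7}→3  {3,6,7}→6  {4,5,7}→1  {5,6,7}→3
  4 left: {1,3,5,7}→6  {1,3,6,7}→12  {2,4,5,7}→1  {3,4,5,7}→4  {3,5,6,7}→12  {4,5,6,7}→4
  5 left: {1,3,4,5,7}→10  {1,3,5,6,7}→30  {2,3,4,5,7}→5  {2,4,5,6,7}→5  {3,4,5,6,7}→20
  6 left: {1,2,3,4,5,7}→15  {1,3,4,5,6,7}→60  {2,3,4,5,6,7}→30
  placing 0:u first → 105 extensions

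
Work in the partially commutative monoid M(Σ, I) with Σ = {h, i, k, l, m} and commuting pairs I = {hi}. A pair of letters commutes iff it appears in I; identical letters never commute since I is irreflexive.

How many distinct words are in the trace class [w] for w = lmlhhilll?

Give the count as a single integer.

0(l) covers ∅
1(m) covers 0:l
2(l) covers 1:m
3(h) covers 2:l
4(h) covers 3:h
5(i) covers 2:l
6(l) covers 4:h, 5:i
7(l) covers 6:l
8(l) covers 7:l
floor of heap: 0:l
completions by unplaced set U, small U first (add the entries for U minus each lowest piece of U):
  |U|=1: {8}:1
  |U|=2: {7,8}:1
  |U|=3: {6,7,8}:1
  |U|=4: {4,6,7,8}:1  {5,6,7,8}:1
  |U|=5: {3,4,6,7,8}:1  {4,5,6,7,8}:2
  |U|=6: {3,4,5,6,7,8}:3
  |U|=7: {2,3,4,5,6,7,8}:3
  start at 0(l): 3

3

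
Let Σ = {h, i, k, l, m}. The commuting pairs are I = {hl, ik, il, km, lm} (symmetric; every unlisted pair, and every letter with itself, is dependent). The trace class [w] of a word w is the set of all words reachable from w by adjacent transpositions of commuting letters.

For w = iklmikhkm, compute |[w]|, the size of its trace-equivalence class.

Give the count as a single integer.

#0=i has no predecessor
#1=k has no predecessor
#2=l depends on [1:k]
#3=m depends on [0:i]
#4=i depends on [3:m]
#5=k depends on [2:l]
#6=h depends on [4:i, 5:k]
#7=k depends on [6:h]
#8=m depends on [6:h]
sources: [0:i, 1:k]
N(rest) = Σ N(rest − s) over sources s of rest; N(one piece) = 1:
  size 1 → [7]=1  [8]=1
  size 2 → [7,8]=2
  size 3 → [6,7,8]=2
  size 4 → [4,6,7,8]=2  [5,6,7,8]=2
  size 5 → [2,5,6,7,8]=2  [3,4,6,7,8]=2  [4,5,6,7,8]=4
  size 6 → [0,3,4,6,7,8]=2  [1,2,5,6,7,8]=2  [2,4,5,6,7,8]=6  [3,4,5,6,7,8]=6
  size 7 → [0,3,4,5,6,7,8]=8  [1,2,4,5,6,7,8]=8  [2,3,4,5,6,7,8]=12
  first=0(i) contributes 20
  first=1(k) contributes 20
|[w]| = 40

40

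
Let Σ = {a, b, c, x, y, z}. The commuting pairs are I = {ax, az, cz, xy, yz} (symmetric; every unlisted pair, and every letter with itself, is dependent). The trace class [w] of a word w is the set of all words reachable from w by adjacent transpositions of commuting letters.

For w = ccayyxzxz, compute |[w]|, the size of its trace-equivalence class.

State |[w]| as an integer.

#0=c has no predecessor
#1=c depends on [0:c]
#2=a depends on [1:c]
#3=y depends on [2:a]
#4=y depends on [3:y]
#5=x depends on [1:c]
#6=z depends on [5:x]
#7=x depends on [6:z]
#8=z depends on [7:x]
sources: [0:c]
N(rest) = Σ N(rest − s) over sources s of rest; N(one piece) = 1:
  size 1 → [4]=1  [8]=1
  size 2 → [3,4]=1  [4,8]=2  [7,8]=1
  size 3 → [2,3,4]=1  [3,4,8]=3  [4,7,8]=3  [6,7,8]=1
  size 4 → [2,3,4,8]=4  [3,4,7,8]=6  [4,6,7,8]=4  [5,6,7,8]=1
  size 5 → [2,3,4,7,8]=10  [3,4,6,7,8]=10  [4,5,6,7,8]=5
  size 6 → [2,3,4,6,7,8]=20  [3,4,5,6,7,8]=15
  size 7 → [2,3,4,5,6,7,8]=35
  first=0(c) contributes 35

35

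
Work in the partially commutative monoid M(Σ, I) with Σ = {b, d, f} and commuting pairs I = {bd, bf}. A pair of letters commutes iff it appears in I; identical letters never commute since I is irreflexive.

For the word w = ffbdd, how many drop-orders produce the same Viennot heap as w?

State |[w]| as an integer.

5

piece 0:f — minimal
piece 1:f rests on {0:f}
piece 2:b — minimal
piece 3:d rests on {1:f}
piece 4:d rests on {3:d}
minimal pieces: {0:f, 2:b}
ways to finish when only these pieces remain (= sum over removing one remaining piece with nothing left below it):
  1 left: {2}→1  {4}→1
  2 left: {2,4}→2  {3,4}→1
  3 left: {1,3,4}→1  {2,3,4}→3
  placing 0:f first → 4 extensions
  placing 2:b first → 1 extensions
total linear extensions = 5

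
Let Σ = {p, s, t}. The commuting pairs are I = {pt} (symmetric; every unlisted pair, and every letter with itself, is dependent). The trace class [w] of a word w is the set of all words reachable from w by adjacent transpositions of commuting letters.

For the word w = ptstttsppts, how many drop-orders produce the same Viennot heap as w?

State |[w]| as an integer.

drop 0:p onto floor
drop 1:t onto floor
drop 2:s onto {0:p, 1:t}
drop 3:t onto {2:s}
drop 4:t onto {3:t}
drop 5:t onto {4:t}
drop 6:s onto {5:t}
drop 7:p onto {6:s}
drop 8:p onto {7:p}
drop 9:t onto {6:s}
drop 10:s onto {8:p, 9:t}
ground layer = {0:p, 1:t}
drop-orders for the pieces not yet dropped (sum over which currently-grounded one goes next):
  1 to go: {10} 1
  2 to go: {8,10} 1  {9,10} 1
  3 to go: {7,8,10} 1  {8,9,10} 2
  4 to go: {7,8,9,10} 3
  5 to go: {6,7,8,9,10} 3
  6 to go: {5,6,7,8,9,10} 3
  7 to go: {4,5,6,7,8,9,10} 3
  8 to go: {3,4,5,6,7,8,9,10} 3
  9 to go: {2,3,4,5,6,7,8,9,10} 3
  if 0:p drops first: 3 orders
  if 1:t drops first: 3 orders
heap linearizations: 6

6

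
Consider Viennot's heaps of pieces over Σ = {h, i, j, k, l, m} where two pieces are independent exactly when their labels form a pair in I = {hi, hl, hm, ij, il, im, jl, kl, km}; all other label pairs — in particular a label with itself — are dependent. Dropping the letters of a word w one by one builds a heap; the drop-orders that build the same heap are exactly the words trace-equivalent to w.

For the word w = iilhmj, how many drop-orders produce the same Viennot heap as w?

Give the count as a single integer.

45

drop 0:i onto floor
drop 1:i onto {0:i}
drop 2:l onto floor
drop 3:h onto floor
drop 4:m onto {2:l}
drop 5:j onto {3:h, 4:m}
ground layer = {0:i, 2:l, 3:h}
drop-orders for the pieces not yet dropped (sum over which currently-grounded one goes next):
  1 to go: {1} 1  {5} 1
  2 to go: {0,1} 1  {1,5} 2  {3,5} 1  {4,5} 1
  3 to go: {0,1,5} 3  {1,3,5} 3  {1,4,5} 3  {2,4,5} 1  {3,4,5} 2
  4 to go: {0,1,3,5} 6  {0,1,4,5} 6  {1,2,4,5} 4  {1,3,4,5} 8  {2,3,4,5} 3
  if 0:i drops first: 15 orders
  if 2:l drops first: 20 orders
  if 3:h drops first: 10 orders
heap linearizations: 45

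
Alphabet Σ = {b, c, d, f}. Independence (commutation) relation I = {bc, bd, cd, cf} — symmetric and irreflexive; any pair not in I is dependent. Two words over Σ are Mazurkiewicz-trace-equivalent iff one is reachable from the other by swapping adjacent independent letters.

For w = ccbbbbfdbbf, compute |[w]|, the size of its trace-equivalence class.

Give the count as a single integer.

165

#0=c has no predecessor
#1=c depends on [0:c]
#2=b has no predecessor
#3=b depends on [2:b]
#4=b depends on [3:b]
#5=b depends on [4:b]
#6=f depends on [5:b]
#7=d depends on [6:f]
#8=b depends on [6:f]
#9=b depends on [8:b]
#10=f depends on [7:d, 9:b]
sources: [0:c, 2:b]
N(rest) = Σ N(rest − s) over sources s of rest; N(one piece) = 1:
  size 1 → [1]=1  [10]=1
  size 2 → [0,1]=1  [1,10]=2  [7,10]=1  [9,10]=1
  size 3 → [0,1,10]=3  [1,7,10]=3  [1,9,10]=3  [7,9,10]=2  [8,9,10]=1
  size 4 → [0,1,7,10]=6  [0,1,9,10]=6  [1,7,9,10]=8  [1,8,9,10]=4  [7,8,9,10]=3
  size 5 → [0,1,7,9,10]=20  [0,1,8,9,10]=10  [1,7,8,9,10]=15  [6,7,8,9,10]=3
  size 6 → [0,1,7,8,9,10]=45  [1,6,7,8,9,10]=18  [5,6,7,8,9,10]=3
  size 7 → [0,1,6,7,8,9,10]=63  [1,5,6,7,8,9,10]=21  [4,5,6,7,8,9,10]=3
  size 8 → [0,1,5,6,7,8,9,10]=84  [1,4,5,6,7,8,9,10]=24  [3,4,5,6,7,8,9,10]=3
  size 9 → [0,1,4,5,6,7,8,9,10]=108  [1,3,4,5,6,7,8,9,10]=27  [2,3,4,5,6,7,8,9,10]=3
  first=0(c) contributes 30
  first=2(b) contributes 135
|[w]| = 165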